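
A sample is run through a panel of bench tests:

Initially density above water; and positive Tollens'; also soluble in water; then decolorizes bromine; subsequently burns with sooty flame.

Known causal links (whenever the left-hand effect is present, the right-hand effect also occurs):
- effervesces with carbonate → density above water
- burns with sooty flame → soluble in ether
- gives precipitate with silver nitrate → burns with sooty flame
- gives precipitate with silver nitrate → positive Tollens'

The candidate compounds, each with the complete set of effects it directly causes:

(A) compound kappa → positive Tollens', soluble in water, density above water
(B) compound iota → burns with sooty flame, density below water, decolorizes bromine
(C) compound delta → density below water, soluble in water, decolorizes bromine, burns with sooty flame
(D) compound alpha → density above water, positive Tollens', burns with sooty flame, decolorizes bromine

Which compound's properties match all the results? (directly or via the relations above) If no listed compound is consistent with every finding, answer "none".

Testing each hypothesis:
(A) compound kappa — density above water yes; positive Tollens' yes; soluble in water yes; decolorizes bromine NO; burns with sooty flame NO
(B) compound iota — density above water NO; positive Tollens' NO; soluble in water NO; decolorizes bromine yes; burns with sooty flame yes
(C) compound delta — density above water NO; positive Tollens' NO; soluble in water yes; decolorizes bromine yes; burns with sooty flame yes
(D) compound alpha — density above water yes; positive Tollens' yes; soluble in water NO; decolorizes bromine yes; burns with sooty flame yes
Every candidate fails on at least one observation.

none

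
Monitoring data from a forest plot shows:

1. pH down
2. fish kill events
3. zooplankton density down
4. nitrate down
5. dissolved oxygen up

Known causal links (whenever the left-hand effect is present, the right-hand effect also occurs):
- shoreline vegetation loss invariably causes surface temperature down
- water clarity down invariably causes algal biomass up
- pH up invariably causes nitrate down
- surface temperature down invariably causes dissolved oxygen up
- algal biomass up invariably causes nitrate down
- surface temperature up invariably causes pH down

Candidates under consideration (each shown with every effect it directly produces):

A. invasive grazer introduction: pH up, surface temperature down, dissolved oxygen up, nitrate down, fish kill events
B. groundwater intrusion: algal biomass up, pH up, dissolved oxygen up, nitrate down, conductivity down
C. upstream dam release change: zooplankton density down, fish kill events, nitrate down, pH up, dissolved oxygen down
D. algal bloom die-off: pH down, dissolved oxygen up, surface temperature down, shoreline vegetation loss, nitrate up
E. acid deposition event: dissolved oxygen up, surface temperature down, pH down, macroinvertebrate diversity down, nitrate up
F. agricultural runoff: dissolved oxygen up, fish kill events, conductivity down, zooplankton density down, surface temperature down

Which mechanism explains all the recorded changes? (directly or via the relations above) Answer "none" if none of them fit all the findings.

Testing each hypothesis:
(A) invasive grazer introduction — fails on pH down, zooplankton density down (predicts pH up, not pH down)
(B) groundwater intrusion — fails on pH down, fish kill events, zooplankton density down (predicts pH up, not pH down)
(C) upstream dam release change — pH down miss; fish kill events match; zooplankton density down match; nitrate down match; dissolved oxygen up miss
(D) algal bloom die-off — pH down match; fish kill events miss; zooplankton density down miss; nitrate down miss; dissolved oxygen up match
(E) acid deposition event — fails on fish kill events, zooplankton density down, nitrate down (predicts nitrate up, not nitrate down)
(F) agricultural runoff — pH down miss; fish kill events match; zooplankton density down match; nitrate down miss; dissolved oxygen up match
Every candidate fails on at least one observation.

none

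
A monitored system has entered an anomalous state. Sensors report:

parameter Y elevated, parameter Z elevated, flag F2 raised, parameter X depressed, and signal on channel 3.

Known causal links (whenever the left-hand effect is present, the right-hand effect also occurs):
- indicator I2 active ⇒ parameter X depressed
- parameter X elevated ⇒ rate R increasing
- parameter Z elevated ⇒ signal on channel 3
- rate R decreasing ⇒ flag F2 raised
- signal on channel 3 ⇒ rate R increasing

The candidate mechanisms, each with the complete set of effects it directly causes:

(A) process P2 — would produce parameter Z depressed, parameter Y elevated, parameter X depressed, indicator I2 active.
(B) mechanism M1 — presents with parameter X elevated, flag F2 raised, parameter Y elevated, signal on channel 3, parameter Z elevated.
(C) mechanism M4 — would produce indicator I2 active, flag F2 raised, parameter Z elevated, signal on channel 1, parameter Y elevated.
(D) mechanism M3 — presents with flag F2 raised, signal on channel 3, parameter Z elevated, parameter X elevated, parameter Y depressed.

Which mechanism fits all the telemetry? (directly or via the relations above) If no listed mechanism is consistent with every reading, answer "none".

Per-candidate check:
(A) process P2 — parameter Y elevated match; parameter Z elevated miss; flag F2 raised miss; parameter X depressed match; signal on channel 3 miss
(B) mechanism M1 — fails on parameter X depressed (predicts parameter X elevated, not parameter X depressed)
(C) mechanism M4 — parameter Y elevated match; parameter Z elevated match; flag F2 raised match; parameter X depressed match (via indicator I2 active → parameter X depressed); signal on channel 3 match (via parameter Z elevated → signal on channel 3)
(D) mechanism M3 — fails on parameter Y elevated, parameter X depressed (predicts parameter Y depressed, not parameter Y elevated; predicts parameter X elevated, not parameter X depressed)
Only (C) is consistent with every observation.

C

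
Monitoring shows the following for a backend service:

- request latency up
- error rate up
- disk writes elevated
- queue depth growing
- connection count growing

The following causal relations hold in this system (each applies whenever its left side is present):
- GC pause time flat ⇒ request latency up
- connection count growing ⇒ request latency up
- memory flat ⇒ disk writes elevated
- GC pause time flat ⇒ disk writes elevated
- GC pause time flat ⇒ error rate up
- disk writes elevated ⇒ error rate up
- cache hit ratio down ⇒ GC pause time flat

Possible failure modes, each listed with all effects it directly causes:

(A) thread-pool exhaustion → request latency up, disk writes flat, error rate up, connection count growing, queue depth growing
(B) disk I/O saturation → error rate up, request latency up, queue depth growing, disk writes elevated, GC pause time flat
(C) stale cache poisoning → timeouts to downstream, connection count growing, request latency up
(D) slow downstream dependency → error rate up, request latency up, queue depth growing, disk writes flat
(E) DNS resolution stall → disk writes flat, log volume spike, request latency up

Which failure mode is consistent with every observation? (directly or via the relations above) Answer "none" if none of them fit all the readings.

none

Checking each candidate against the observations:
(A) thread-pool exhaustion — fails on disk writes elevated (predicts disk writes flat, not disk writes elevated)
(B) disk I/O saturation — does not account for connection count growing
(C) stale cache poisoning — does not account for error rate up, disk writes elevated, queue depth growing
(D) slow downstream dependency — request latency up ✓; error rate up ✓; disk writes elevated ✗; queue depth growing ✓; connection count growing ✗
(E) DNS resolution stall — fails on error rate up, disk writes elevated, queue depth growing, connection count growing (predicts disk writes flat, not disk writes elevated)
No candidate is consistent with all observations.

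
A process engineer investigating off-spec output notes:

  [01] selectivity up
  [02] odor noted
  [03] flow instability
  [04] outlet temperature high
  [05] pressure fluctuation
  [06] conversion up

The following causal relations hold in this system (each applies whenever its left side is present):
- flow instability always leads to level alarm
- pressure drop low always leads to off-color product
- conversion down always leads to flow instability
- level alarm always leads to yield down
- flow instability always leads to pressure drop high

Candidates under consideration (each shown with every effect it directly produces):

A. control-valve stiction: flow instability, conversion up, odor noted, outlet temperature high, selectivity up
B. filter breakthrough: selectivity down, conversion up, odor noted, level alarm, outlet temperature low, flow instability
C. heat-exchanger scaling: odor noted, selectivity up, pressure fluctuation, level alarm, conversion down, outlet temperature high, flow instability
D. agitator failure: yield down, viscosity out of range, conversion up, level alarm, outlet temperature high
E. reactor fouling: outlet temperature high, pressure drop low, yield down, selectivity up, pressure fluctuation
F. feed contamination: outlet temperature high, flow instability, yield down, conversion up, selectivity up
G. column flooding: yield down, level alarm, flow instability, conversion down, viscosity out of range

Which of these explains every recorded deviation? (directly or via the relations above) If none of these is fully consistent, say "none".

Checking each candidate against the observations:
(A) control-valve stiction — selectivity up ✓; odor noted ✓; flow instability ✓; outlet temperature high ✓; pressure fluctuation ✗; conversion up ✓
(B) filter breakthrough — selectivity up ✗; odor noted ✓; flow instability ✓; outlet temperature high ✗; pressure fluctuation ✗; conversion up ✓
(C) heat-exchanger scaling — fails on conversion up (predicts conversion down, not conversion up)
(D) agitator failure — selectivity up ✗; odor noted ✗; flow instability ✗; outlet temperature high ✓; pressure fluctuation ✗; conversion up ✓
(E) reactor fouling — does not account for odor noted, flow instability, conversion up
(F) feed contamination — selectivity up ✓; odor noted ✗; flow instability ✓; outlet temperature high ✓; pressure fluctuation ✗; conversion up ✓
(G) column flooding — fails on selectivity up, odor noted, outlet temperature high, pressure fluctuation, conversion up (predicts conversion down, not conversion up)
None of the listed candidates fits everything.

none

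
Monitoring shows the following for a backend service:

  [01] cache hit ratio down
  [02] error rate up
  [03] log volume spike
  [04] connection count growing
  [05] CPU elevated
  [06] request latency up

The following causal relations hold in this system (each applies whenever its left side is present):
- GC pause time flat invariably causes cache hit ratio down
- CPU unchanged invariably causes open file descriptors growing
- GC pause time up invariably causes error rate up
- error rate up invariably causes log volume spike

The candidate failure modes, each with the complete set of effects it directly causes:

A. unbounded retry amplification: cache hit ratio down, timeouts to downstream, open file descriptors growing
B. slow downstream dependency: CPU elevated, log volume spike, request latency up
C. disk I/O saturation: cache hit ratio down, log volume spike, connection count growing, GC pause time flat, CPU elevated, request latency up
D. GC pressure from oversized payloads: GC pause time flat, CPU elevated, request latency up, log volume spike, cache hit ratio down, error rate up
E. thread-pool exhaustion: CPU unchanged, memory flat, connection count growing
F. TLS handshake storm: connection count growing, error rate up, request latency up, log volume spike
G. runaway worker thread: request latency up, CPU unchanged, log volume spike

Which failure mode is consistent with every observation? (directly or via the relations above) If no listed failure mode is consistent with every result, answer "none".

Per-candidate check:
(A) unbounded retry amplification — does not account for error rate up, log volume spike, connection count growing, CPU elevated, request latency up
(B) slow downstream dependency — does not account for cache hit ratio down, error rate up, connection count growing
(C) disk I/O saturation — cache hit ratio down match; error rate up miss; log volume spike match; connection count growing match; CPU elevated match; request latency up match
(D) GC pressure from oversized payloads — cache hit ratio down match; error rate up match; log volume spike match; connection count growing miss; CPU elevated match; request latency up match
(E) thread-pool exhaustion — fails on cache hit ratio down, error rate up, log volume spike, CPU elevated, request latency up (predicts CPU unchanged, not CPU elevated)
(F) TLS handshake storm — does not account for cache hit ratio down, CPU elevated
(G) runaway worker thread — cache hit ratio down miss; error rate up miss; log volume spike match; connection count growing miss; CPU elevated miss; request latency up match
Every candidate fails on at least one observation.

none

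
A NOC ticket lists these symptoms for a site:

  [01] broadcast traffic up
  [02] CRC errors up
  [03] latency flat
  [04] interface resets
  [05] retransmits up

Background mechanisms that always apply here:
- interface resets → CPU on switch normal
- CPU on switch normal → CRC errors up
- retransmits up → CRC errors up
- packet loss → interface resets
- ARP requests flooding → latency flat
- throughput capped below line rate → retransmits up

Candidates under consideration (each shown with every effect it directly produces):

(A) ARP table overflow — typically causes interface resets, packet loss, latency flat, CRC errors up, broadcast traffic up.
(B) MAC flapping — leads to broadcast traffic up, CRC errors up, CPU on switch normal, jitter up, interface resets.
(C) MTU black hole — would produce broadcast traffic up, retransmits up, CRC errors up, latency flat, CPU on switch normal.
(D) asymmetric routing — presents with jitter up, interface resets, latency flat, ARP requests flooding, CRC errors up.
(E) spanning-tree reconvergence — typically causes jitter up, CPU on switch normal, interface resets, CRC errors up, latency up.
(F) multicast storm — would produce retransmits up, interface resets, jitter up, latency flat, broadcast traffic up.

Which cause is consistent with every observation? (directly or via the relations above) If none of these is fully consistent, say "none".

F

Per-candidate check:
(A) ARP table overflow — broadcast traffic up ✓; CRC errors up ✓; latency flat ✓; interface resets ✓; retransmits up ✗
(B) MAC flapping — broadcast traffic up ✓; CRC errors up ✓; latency flat ✗; interface resets ✓; retransmits up ✗
(C) MTU black hole — broadcast traffic up ✓; CRC errors up ✓; latency flat ✓; interface resets ✗; retransmits up ✓
(D) asymmetric routing — broadcast traffic up ✗; CRC errors up ✓; latency flat ✓; interface resets ✓; retransmits up ✗
(E) spanning-tree reconvergence — fails on broadcast traffic up, latency flat, retransmits up (predicts latency up, not latency flat)
(F) multicast storm — broadcast traffic up ✓; CRC errors up ✓ (by retransmits up → CRC errors up); latency flat ✓; interface resets ✓; retransmits up ✓
(F) alone accounts for all the evidence.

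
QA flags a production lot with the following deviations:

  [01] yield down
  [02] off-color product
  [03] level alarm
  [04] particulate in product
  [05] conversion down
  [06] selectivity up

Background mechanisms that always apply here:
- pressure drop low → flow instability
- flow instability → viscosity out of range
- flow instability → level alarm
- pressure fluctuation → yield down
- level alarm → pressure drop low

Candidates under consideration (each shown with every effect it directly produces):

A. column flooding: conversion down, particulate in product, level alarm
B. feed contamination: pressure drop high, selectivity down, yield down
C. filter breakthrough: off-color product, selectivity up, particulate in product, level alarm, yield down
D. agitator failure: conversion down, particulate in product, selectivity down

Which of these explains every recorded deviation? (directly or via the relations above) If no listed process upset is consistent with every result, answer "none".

Testing each hypothesis:
(A) column flooding — does not account for yield down, off-color product, selectivity up
(B) feed contamination — fails on off-color product, level alarm, particulate in product, conversion down, selectivity up (predicts selectivity down, not selectivity up)
(C) filter breakthrough — yield down +; off-color product +; level alarm +; particulate in product +; conversion down -; selectivity up +
(D) agitator failure — yield down -; off-color product -; level alarm -; particulate in product +; conversion down +; selectivity up -
No candidate is consistent with all observations.

none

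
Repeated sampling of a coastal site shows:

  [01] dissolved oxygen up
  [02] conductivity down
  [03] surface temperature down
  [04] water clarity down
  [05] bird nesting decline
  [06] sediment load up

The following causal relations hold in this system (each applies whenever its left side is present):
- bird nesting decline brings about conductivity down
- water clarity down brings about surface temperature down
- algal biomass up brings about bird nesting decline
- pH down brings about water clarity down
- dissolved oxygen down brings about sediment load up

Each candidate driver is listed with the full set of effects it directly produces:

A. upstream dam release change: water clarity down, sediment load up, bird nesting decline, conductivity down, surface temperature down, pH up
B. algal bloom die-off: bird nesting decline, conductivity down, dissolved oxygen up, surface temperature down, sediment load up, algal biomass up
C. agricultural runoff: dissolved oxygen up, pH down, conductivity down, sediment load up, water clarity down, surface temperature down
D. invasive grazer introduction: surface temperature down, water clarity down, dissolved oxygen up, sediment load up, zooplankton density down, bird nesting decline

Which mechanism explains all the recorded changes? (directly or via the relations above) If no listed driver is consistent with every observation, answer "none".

D

For each candidate, compare predicted effects to what was observed:
(A) upstream dam release change — dissolved oxygen up -; conductivity down +; surface temperature down +; water clarity down +; bird nesting decline +; sediment load up +
(B) algal bloom die-off — dissolved oxygen up +; conductivity down +; surface temperature down +; water clarity down -; bird nesting decline +; sediment load up +
(C) agricultural runoff — does not account for bird nesting decline
(D) invasive grazer introduction — dissolved oxygen up +; conductivity down + (through bird nesting decline → conductivity down); surface temperature down +; water clarity down +; bird nesting decline +; sediment load up +
Only (D) is consistent with every observation.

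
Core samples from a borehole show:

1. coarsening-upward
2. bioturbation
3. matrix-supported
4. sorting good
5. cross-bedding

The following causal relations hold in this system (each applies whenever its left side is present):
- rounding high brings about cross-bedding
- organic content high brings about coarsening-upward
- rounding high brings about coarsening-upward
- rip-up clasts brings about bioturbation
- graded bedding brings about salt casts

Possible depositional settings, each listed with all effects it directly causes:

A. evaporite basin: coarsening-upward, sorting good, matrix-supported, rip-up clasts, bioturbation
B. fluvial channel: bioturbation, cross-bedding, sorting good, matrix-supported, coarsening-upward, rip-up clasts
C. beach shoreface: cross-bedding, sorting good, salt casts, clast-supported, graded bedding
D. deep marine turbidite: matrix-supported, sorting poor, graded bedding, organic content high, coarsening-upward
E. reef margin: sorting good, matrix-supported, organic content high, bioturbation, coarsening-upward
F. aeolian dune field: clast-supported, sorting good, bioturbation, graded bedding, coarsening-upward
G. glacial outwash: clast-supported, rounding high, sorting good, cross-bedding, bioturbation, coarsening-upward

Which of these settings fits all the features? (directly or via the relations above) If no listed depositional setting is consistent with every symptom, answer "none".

B

Per-candidate check:
(A) evaporite basin — does not account for cross-bedding
(B) fluvial channel — coarsening-upward match; bioturbation match; matrix-supported match; sorting good match; cross-bedding match
(C) beach shoreface — coarsening-upward miss; bioturbation miss; matrix-supported miss; sorting good match; cross-bedding match
(D) deep marine turbidite — fails on bioturbation, sorting good, cross-bedding (predicts sorting poor, not sorting good)
(E) reef margin — coarsening-upward match; bioturbation match; matrix-supported match; sorting good match; cross-bedding miss
(F) aeolian dune field — fails on matrix-supported, cross-bedding (predicts clast-supported, not matrix-supported)
(G) glacial outwash — coarsening-upward match; bioturbation match; matrix-supported miss; sorting good match; cross-bedding match
(B) alone accounts for all the evidence.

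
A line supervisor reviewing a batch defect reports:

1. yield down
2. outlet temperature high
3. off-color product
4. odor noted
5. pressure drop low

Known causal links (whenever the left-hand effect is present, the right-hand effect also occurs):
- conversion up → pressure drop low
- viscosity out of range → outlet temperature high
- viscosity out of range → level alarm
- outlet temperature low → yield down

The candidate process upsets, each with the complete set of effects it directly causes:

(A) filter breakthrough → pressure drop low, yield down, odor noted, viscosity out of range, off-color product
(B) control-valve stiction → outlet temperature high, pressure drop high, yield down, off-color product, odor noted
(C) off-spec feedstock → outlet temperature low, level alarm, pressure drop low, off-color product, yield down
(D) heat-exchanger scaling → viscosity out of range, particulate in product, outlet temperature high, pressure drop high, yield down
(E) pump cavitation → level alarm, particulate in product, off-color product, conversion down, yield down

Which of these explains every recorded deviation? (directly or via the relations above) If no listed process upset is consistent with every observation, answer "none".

A

Per-candidate check:
(A) filter breakthrough — accounts for every observation (outlet temperature high via viscosity out of range → outlet temperature high)
(B) control-valve stiction — yield down match; outlet temperature high match; off-color product match; odor noted match; pressure drop low miss
(C) off-spec feedstock — fails on outlet temperature high, odor noted (predicts outlet temperature low, not outlet temperature high)
(D) heat-exchanger scaling — fails on off-color product, odor noted, pressure drop low (predicts pressure drop high, not pressure drop low)
(E) pump cavitation — does not account for outlet temperature high, odor noted, pressure drop low
Only (A) is consistent with every observation.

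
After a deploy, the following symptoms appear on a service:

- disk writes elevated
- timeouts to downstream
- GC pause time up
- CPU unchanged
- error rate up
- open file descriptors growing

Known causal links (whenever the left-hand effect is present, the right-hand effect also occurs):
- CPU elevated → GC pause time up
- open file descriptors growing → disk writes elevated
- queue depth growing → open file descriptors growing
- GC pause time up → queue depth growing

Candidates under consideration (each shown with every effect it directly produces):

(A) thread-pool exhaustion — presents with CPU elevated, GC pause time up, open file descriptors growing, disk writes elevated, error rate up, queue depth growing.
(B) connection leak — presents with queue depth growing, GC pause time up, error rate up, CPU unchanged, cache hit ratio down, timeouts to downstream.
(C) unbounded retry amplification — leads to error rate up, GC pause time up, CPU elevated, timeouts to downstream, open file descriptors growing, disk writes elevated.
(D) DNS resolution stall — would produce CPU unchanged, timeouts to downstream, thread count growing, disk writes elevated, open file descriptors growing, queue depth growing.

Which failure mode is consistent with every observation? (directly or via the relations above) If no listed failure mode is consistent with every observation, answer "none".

For each candidate, compare predicted effects to what was observed:
(A) thread-pool exhaustion — fails on timeouts to downstream, CPU unchanged (predicts CPU elevated, not CPU unchanged)
(B) connection leak — disk writes elevated + (by queue depth growing → open file descriptors growing → disk writes elevated); timeouts to downstream +; GC pause time up +; CPU unchanged +; error rate up +; open file descriptors growing + (by queue depth growing → open file descriptors growing)
(C) unbounded retry amplification — fails on CPU unchanged (predicts CPU elevated, not CPU unchanged)
(D) DNS resolution stall — disk writes elevated +; timeouts to downstream +; GC pause time up -; CPU unchanged +; error rate up -; open file descriptors growing +
(B) is the only candidate with no mismatches.

B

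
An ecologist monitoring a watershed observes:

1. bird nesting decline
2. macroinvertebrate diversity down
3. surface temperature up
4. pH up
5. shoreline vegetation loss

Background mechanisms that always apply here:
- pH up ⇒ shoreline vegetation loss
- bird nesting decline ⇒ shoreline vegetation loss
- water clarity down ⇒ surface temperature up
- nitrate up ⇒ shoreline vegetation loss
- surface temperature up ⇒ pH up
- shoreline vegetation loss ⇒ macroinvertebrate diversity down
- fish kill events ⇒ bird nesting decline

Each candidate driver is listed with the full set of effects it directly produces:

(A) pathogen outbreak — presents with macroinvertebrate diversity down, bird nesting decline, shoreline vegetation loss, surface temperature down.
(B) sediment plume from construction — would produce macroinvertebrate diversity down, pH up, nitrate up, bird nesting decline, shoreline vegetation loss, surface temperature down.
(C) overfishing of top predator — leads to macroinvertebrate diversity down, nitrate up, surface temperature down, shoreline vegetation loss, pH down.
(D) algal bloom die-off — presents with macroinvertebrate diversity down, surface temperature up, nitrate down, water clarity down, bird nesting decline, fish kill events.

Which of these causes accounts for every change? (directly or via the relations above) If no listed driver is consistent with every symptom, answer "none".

For each candidate, compare predicted effects to what was observed:
(A) pathogen outbreak — bird nesting decline +; macroinvertebrate diversity down +; surface temperature up -; pH up -; shoreline vegetation loss +
(B) sediment plume from construction — fails on surface temperature up (predicts surface temperature down, not surface temperature up)
(C) overfishing of top predator — bird nesting decline -; macroinvertebrate diversity down +; surface temperature up -; pH up -; shoreline vegetation loss +
(D) algal bloom die-off — bird nesting decline +; macroinvertebrate diversity down +; surface temperature up +; pH up + (through surface temperature up → pH up); shoreline vegetation loss + (through bird nesting decline → shoreline vegetation loss)
Only (D) is consistent with every observation.

D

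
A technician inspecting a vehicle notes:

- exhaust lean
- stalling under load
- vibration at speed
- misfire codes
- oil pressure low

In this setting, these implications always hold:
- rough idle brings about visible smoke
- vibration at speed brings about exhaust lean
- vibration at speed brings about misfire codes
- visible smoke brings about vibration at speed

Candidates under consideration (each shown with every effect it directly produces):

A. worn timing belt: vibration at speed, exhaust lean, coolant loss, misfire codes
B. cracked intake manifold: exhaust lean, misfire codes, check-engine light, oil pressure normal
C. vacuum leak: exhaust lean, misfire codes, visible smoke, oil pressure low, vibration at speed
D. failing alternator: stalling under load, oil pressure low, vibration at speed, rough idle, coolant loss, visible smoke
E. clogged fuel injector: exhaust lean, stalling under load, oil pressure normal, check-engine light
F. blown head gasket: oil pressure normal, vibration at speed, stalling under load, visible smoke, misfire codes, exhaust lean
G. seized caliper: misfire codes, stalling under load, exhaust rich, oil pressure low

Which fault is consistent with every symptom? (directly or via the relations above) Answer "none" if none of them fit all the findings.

Checking each candidate against the observations:
(A) worn timing belt — does not account for stalling under load, oil pressure low
(B) cracked intake manifold — exhaust lean ✓; stalling under load ✗; vibration at speed ✗; misfire codes ✓; oil pressure low ✗
(C) vacuum leak — exhaust lean ✓; stalling under load ✗; vibration at speed ✓; misfire codes ✓; oil pressure low ✓
(D) failing alternator — exhaust lean ✓ (by vibration at speed → exhaust lean); stalling under load ✓; vibration at speed ✓; misfire codes ✓ (by vibration at speed → misfire codes); oil pressure low ✓
(E) clogged fuel injector — exhaust lean ✓; stalling under load ✓; vibration at speed ✗; misfire codes ✗; oil pressure low ✗
(F) blown head gasket — exhaust lean ✓; stalling under load ✓; vibration at speed ✓; misfire codes ✓; oil pressure low ✗
(G) seized caliper — exhaust lean ✗; stalling under load ✓; vibration at speed ✗; misfire codes ✓; oil pressure low ✓
Only (D) is consistent with every observation.

D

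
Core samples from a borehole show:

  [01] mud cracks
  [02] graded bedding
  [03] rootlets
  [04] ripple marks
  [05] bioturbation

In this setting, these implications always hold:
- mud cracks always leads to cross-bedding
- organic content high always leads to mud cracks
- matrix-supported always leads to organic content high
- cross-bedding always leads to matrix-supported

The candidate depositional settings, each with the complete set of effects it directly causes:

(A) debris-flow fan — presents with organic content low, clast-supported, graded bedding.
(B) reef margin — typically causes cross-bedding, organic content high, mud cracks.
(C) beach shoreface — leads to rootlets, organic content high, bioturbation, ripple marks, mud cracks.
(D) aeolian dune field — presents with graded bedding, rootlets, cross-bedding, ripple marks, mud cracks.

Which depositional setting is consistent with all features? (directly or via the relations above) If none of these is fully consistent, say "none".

none

Per-candidate check:
(A) debris-flow fan — mud cracks miss; graded bedding match; rootlets miss; ripple marks miss; bioturbation miss
(B) reef margin — does not account for graded bedding, rootlets, ripple marks, bioturbation
(C) beach shoreface — does not account for graded bedding
(D) aeolian dune field — mud cracks match; graded bedding match; rootlets match; ripple marks match; bioturbation miss
Every candidate fails on at least one observation.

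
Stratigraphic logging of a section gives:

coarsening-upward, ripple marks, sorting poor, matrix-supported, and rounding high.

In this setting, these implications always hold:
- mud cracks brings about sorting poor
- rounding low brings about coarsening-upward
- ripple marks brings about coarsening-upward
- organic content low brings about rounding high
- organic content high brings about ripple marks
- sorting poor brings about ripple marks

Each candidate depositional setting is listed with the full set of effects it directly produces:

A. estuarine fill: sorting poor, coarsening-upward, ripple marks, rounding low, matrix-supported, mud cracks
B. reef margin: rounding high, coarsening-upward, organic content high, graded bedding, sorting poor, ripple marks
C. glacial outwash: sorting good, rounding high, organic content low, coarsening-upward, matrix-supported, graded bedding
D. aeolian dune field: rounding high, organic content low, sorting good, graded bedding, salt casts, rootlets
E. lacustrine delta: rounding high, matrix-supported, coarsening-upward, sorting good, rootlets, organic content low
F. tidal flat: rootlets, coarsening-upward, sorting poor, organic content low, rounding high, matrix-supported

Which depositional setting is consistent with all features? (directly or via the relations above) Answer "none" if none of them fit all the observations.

F

For each candidate, compare predicted effects to what was observed:
(A) estuarine fill — fails on rounding high (predicts rounding low, not rounding high)
(B) reef margin — coarsening-upward ✓; ripple marks ✓; sorting poor ✓; matrix-supported ✗; rounding high ✓
(C) glacial outwash — fails on ripple marks, sorting poor (predicts sorting good, not sorting poor)
(D) aeolian dune field — fails on coarsening-upward, ripple marks, sorting poor, matrix-supported (predicts sorting good, not sorting poor)
(E) lacustrine delta — fails on ripple marks, sorting poor (predicts sorting good, not sorting poor)
(F) tidal flat — coarsening-upward ✓; ripple marks ✓ (through sorting poor → ripple marks); sorting poor ✓; matrix-supported ✓; rounding high ✓
Only (F) is consistent with every observation.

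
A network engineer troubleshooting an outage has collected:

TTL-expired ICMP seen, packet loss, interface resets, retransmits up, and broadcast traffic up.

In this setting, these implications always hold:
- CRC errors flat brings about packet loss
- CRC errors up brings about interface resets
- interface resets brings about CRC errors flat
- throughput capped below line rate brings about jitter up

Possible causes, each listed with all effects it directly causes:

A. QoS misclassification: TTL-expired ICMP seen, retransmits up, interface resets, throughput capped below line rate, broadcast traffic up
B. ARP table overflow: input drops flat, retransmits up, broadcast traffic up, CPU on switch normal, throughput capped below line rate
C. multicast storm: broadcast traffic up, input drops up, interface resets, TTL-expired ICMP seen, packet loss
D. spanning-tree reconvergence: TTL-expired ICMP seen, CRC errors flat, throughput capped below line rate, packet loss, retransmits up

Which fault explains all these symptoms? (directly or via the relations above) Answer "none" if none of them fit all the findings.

A

Checking each candidate against the observations:
(A) QoS misclassification — TTL-expired ICMP seen yes; packet loss yes (through interface resets → CRC errors flat → packet loss); interface resets yes; retransmits up yes; broadcast traffic up yes
(B) ARP table overflow — does not account for TTL-expired ICMP seen, packet loss, interface resets
(C) multicast storm — TTL-expired ICMP seen yes; packet loss yes; interface resets yes; retransmits up NO; broadcast traffic up yes
(D) spanning-tree reconvergence — does not account for interface resets, broadcast traffic up
Only (A) is consistent with every observation.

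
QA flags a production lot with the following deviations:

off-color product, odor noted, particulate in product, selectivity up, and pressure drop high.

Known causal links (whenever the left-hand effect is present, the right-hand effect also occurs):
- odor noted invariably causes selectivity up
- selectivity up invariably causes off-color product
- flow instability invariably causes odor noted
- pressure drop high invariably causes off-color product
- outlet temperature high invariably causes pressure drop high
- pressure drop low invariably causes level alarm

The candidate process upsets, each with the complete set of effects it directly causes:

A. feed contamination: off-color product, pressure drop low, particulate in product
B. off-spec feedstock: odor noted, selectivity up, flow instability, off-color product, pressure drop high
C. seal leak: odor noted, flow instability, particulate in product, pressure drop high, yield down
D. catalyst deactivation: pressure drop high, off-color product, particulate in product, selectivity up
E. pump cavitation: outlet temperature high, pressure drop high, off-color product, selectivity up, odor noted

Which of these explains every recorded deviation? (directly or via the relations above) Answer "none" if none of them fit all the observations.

For each candidate, compare predicted effects to what was observed:
(A) feed contamination — off-color product yes; odor noted NO; particulate in product yes; selectivity up NO; pressure drop high NO
(B) off-spec feedstock — does not account for particulate in product
(C) seal leak — off-color product yes (through pressure drop high → off-color product); odor noted yes; particulate in product yes; selectivity up yes (through odor noted → selectivity up); pressure drop high yes
(D) catalyst deactivation — does not account for odor noted
(E) pump cavitation — does not account for particulate in product
(C) is the only candidate with no mismatches.

C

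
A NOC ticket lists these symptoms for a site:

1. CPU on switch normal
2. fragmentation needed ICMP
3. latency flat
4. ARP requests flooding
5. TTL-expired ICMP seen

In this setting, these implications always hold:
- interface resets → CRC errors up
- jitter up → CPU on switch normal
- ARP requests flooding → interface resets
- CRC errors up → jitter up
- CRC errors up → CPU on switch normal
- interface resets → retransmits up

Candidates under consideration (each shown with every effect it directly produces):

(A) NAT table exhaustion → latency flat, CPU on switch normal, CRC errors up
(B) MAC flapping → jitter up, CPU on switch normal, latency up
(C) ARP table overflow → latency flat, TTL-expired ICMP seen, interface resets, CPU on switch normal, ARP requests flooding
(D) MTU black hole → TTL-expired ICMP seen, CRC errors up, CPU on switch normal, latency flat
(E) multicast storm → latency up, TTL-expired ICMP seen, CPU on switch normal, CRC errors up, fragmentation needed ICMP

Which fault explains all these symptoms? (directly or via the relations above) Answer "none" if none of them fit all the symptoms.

none

Checking each candidate against the observations:
(A) NAT table exhaustion — CPU on switch normal ✓; fragmentation needed ICMP ✗; latency flat ✓; ARP requests flooding ✗; TTL-expired ICMP seen ✗
(B) MAC flapping — fails on fragmentation needed ICMP, latency flat, ARP requests flooding, TTL-expired ICMP seen (predicts latency up, not latency flat)
(C) ARP table overflow — does not account for fragmentation needed ICMP
(D) MTU black hole — CPU on switch normal ✓; fragmentation needed ICMP ✗; latency flat ✓; ARP requests flooding ✗; TTL-expired ICMP seen ✓
(E) multicast storm — fails on latency flat, ARP requests flooding (predicts latency up, not latency flat)
None of the listed candidates fits everything.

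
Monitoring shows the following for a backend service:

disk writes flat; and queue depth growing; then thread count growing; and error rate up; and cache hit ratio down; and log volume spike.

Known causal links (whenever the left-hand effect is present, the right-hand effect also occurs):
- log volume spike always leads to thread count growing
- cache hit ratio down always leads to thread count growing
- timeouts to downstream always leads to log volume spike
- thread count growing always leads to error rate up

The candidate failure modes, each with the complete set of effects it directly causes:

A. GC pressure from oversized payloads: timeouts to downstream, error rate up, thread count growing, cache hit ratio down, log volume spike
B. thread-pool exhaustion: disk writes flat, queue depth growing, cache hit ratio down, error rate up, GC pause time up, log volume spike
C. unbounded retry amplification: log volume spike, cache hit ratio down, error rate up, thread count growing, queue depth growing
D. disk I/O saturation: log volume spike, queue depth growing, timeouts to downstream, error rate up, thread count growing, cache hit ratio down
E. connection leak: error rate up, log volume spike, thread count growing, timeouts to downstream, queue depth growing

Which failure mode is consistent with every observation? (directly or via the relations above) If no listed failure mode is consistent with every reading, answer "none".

Checking each candidate against the observations:
(A) GC pressure from oversized payloads — disk writes flat miss; queue depth growing miss; thread count growing match; error rate up match; cache hit ratio down match; log volume spike match
(B) thread-pool exhaustion — accounts for every observation (thread count growing by cache hit ratio down → thread count growing)
(C) unbounded retry amplification — does not account for disk writes flat
(D) disk I/O saturation — disk writes flat miss; queue depth growing match; thread count growing match; error rate up match; cache hit ratio down match; log volume spike match
(E) connection leak — disk writes flat miss; queue depth growing match; thread count growing match; error rate up match; cache hit ratio down miss; log volume spike match
Only (B) is consistent with every observation.

B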